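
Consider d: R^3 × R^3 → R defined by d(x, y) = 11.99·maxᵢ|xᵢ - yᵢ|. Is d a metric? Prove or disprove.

Yes. The L∞ (Chebyshev) norm induces a metric on R^3, and multiplying a metric by a positive constant 11.99 > 0 preserves all four axioms: non-negativity (11.99·||x-y|| ≥ 0), identity (11.99·||x-y|| = 0 ⟺ ||x-y|| = 0 ⟺ x = y), symmetry (||x-y|| = ||y-x||), and the triangle inequality (11.99·||x-z|| ≤ 11.99·||x-y|| + 11.99·||y-z||). So d is a metric.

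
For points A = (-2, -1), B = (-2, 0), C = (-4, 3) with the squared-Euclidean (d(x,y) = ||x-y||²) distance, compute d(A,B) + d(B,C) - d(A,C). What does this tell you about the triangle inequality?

d(A,B) = 0² + 1² = 1, d(B,C) = 2² + 3² = 13, d(A,C) = 2² + 4² = 20.
d(A,B) + d(B,C) - d(A,C) = 1 + 13 - 20 = 14 - 20 = -6. This is < 0, so the triangle inequality FAILS for these points (squared-Euclidean is not a metric).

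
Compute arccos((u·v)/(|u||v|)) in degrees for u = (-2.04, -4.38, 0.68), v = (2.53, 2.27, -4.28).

With u = (-2.04, -4.38, 0.68), v = (2.53, 2.27, -4.28):
u·v = (-2.04)·2.53 + (-4.38)·2.27 + 0.68·(-4.28) = (-5.1612) + (-9.9426) + (-2.9104) = -18.0142.
|u| = √((-2.04)² + (-4.38)² + 0.68²) = √(4.1616 + 19.1844 + 0.4624) = √23.8084, |v| = √(2.53² + 2.27² + (-4.28)²) = √(6.4009 + 5.1529 + 18.3184) = √29.8722.
cos θ = (u·v)/(|u||v|) = -18.0142/(√23.8084·√29.8722) ≈ -0.675486
θ = arccos(-0.675486) ≈ 132.49°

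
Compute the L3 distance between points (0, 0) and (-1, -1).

(Σ|x_i - y_i|^3)^(1/3) = (|0 - (-1)|^3 + |0 - (-1)|^3)^(1/3)
= (1^3 + 1^3)^(1/3) = (1 + 1)^(1/3) = (2)^(1/3) ≈ 1.2599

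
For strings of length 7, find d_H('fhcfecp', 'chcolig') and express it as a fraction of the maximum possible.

Differing positions: 1, 4, 5, 6, 7. Hamming distance = 5. The maximum possible Hamming distance for length-7 strings is 7, so d_H/7 = 5/7 ≈ 0.7143.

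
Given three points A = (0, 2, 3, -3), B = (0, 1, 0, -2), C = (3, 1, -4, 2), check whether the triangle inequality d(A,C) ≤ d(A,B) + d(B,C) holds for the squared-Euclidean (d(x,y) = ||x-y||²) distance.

d(A,B) = 0² + 1² + 3² + 1² = 11, d(B,C) = 3² + 0² + 4² + 4² = 41, d(A,C) = 3² + 1² + 7² + 5² = 84.
d(A,C) = 84 > 11 + 41 = 52. Triangle inequality is VIOLATED. (Squared-Euclidean is not a metric — this is a counterexample.)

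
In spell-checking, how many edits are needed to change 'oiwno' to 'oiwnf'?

Let D[i][j] be the edit distance between the first i characters of 'oiwno' and the first j characters of 'oiwnf', with D[i][0] = i, D[0][j] = j, and D[i][j] = D[i-1][j-1] if the characters match, else 1 + min(D[i-1][j], D[i][j-1], D[i-1][j-1]). Filling the table (rows: prefixes of 'oiwno', columns: prefixes of 'oiwnf'):
     ε  o  i  w  n  f
  ε  0  1  2  3  4  5
  o  1  0  1  2  3  4
  i  2  1  0  1  2  3
  w  3  2  1  0  1  2
  n  4  3  2  1  0  1
  o  5  4  3  2  1  1
The bottom-right entry gives D[5][5] = 1, so no sequence of fewer than 1 edit works. Backtracking through the table gives one optimal edit sequence (1 edit):
  oiwno → oiwnf (sub o→f @5)
Edit distance = 1.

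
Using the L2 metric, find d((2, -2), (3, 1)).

√(Σ(x_i - y_i)²) = √((2 - 3)² + (-2 - 1)²)
= √((-1)² + (-3)²) = √(1 + 9) = √10 ≈ 3.1623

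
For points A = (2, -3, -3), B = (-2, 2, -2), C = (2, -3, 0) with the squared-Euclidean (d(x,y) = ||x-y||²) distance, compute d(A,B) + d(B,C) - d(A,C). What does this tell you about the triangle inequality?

d(A,B) = 4² + 5² + 1² = 42, d(B,C) = 4² + 5² + 2² = 45, d(A,C) = 0² + 0² + 3² = 9.
d(A,B) + d(B,C) - d(A,C) = 42 + 45 - 9 = 87 - 9 = 78. This is ≥ 0, so the triangle inequality holds for these points.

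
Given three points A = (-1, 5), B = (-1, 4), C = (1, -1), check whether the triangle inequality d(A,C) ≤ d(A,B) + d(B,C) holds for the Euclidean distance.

d(A,B) = √(0² + 1²) = √1 = 1, d(B,C) = √(2² + 5²) = √29 ≈ 5.3852, d(A,C) = √(2² + 6²) = √40 ≈ 6.3246.
d(A,C) ≈ 6.3246 ≤ 1 + 5.3852 = 6.3852. Triangle inequality is satisfied.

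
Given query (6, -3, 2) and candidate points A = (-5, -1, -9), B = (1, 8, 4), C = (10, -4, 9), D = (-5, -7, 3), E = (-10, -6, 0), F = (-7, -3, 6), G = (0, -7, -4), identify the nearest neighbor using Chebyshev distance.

Distances: d(A) = 11, d(B) = 11, d(C) = 7, d(D) = 11, d(E) = 16, d(F) = 13, d(G) = 6. Nearest: G = (0, -7, -4) with distance 6.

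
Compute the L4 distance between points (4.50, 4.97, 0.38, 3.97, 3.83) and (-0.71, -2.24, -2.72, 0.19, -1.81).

(Σ|x_i - y_i|^4)^(1/4) = (|4.5 - (-0.71)|^4 + |4.97 - (-2.24)|^4 + |0.38 - (-2.72)|^4 + |3.97 - 0.19|^4 + |3.83 - (-1.81)|^4)^(1/4)
= (5.21^4 + 7.21^4 + 3.1^4 + 3.78^4 + 5.64^4)^(1/4) ≈ (736.8022 + 2702.3467 + 92.3521 + 204.1584 + 1011.8507)^(1/4) = (4747.5101)^(1/4) ≈ 8.3007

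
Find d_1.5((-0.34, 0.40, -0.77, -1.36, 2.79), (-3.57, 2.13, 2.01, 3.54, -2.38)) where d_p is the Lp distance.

(Σ|x_i - y_i|^1.5)^(1/1.5) = (|-0.34 - (-3.57)|^1.5 + |0.4 - 2.13|^1.5 + |-0.77 - 2.01|^1.5 + |-1.36 - 3.54|^1.5 + |2.79 - (-2.38)|^1.5)^(1/1.5)
= (3.23^1.5 + 1.73^1.5 + 2.78^1.5 + 4.9^1.5 + 5.17^1.5)^(1/1.5) ≈ (5.805 + 2.2755 + 4.6352 + 10.8466 + 11.7554)^(1/1.5) = (35.3177)^(1/1.5) ≈ 10.7645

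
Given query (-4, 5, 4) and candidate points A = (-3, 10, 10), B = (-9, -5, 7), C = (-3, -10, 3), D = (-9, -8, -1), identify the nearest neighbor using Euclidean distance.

Distances: d(A) ≈ 7.874, d(B) ≈ 11.5758, d(C) ≈ 15.0665, d(D) ≈ 14.7986. Nearest: A = (-3, 10, 10) with distance 7.874.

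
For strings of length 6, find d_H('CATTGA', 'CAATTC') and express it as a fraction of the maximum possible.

Differing positions: 3, 5, 6. Hamming distance = 3. The maximum possible Hamming distance for length-6 strings is 6, so d_H/6 = 3/6 = 0.5.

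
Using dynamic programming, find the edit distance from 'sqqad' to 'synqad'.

Let D[i][j] be the edit distance between the first i characters of 'sqqad' and the first j characters of 'synqad', with D[i][0] = i, D[0][j] = j, and D[i][j] = D[i-1][j-1] if the characters match, else 1 + min(D[i-1][j], D[i][j-1], D[i-1][j-1]). Filling the table (rows: prefixes of 'sqqad', columns: prefixes of 'synqad'):
     ε  s  y  n  q  a  d
  ε  0  1  2  3  4  5  6
  s  1  0  1  2  3  4  5
  q  2  1  1  2  2  3  4
  q  3  2  2  2  2  3  4
  a  4  3  3  3  3  2  3
  d  5  4  4  4  4  3  2
The bottom-right entry gives D[5][6] = 2, so no sequence of fewer than 2 edits works. Backtracking through the table gives one optimal edit sequence (2 edits):
  sqqad → syqqad (ins y @2)
  syqqad → synqad (sub q→n @3)
Edit distance = 2.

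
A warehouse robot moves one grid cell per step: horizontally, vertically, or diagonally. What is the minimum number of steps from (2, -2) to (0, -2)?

max(|x_i - y_i|) = max(|2 - 0|, |-2 - (-2)|) = max(2, 0) = 2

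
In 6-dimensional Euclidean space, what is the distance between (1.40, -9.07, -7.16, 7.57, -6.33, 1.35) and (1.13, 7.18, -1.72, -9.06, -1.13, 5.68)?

√(Σ(x_i - y_i)²) = √((1.4 - 1.13)² + (-9.07 - 7.18)² + (-7.16 - (-1.72))² + (7.57 - (-9.06))² + (-6.33 - (-1.13))² + (1.35 - 5.68)²)
= √(0.27² + (-16.25)² + (-5.44)² + 16.63² + (-5.2)² + (-4.33)²) = √(0.0729 + 264.0625 + 29.5936 + 276.5569 + 27.04 + 18.7489) = √616.0748 ≈ 24.8209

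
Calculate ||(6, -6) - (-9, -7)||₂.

√(Σ(x_i - y_i)²) = √((6 - (-9))² + (-6 - (-7))²)
= √(15² + 1²) = √(225 + 1) = √226 ≈ 15.0333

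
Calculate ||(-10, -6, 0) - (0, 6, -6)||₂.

√(Σ(x_i - y_i)²) = √((-10 - 0)² + (-6 - 6)² + (0 - (-6))²)
= √((-10)² + (-12)² + 6²) = √(100 + 144 + 36) = √280 ≈ 16.7332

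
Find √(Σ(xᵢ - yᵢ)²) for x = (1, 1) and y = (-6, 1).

√(Σ(x_i - y_i)²) = √((1 - (-6))² + (1 - 1)²)
= √(7² + 0²) = √(49 + 0) = √49 = 7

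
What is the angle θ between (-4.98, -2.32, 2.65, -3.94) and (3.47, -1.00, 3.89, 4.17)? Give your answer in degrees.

With u = (-4.98, -2.32, 2.65, -3.94), v = (3.47, -1.00, 3.89, 4.17):
u·v = (-4.98)·3.47 + (-2.32)·(-1) + 2.65·3.89 + (-3.94)·4.17 = (-17.2806) + 2.32 + 10.3085 + (-16.4298) = -21.0819.
|u| = √((-4.98)² + (-2.32)² + 2.65² + (-3.94)²) = √(24.8004 + 5.3824 + 7.0225 + 15.5236) = √52.7289, |v| = √(3.47² + (-1)² + 3.89² + 4.17²) = √(12.0409 + 1 + 15.1321 + 17.3889) = √45.5619.
cos θ = (u·v)/(|u||v|) = -21.0819/(√52.7289·√45.5619) ≈ -0.430115
θ = arccos(-0.430115) ≈ 115.47°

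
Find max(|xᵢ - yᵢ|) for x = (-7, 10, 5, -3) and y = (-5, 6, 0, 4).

max(|x_i - y_i|) = max(|-7 - (-5)|, |10 - 6|, |5 - 0|, |-3 - 4|) = max(2, 4, 5, 7) = 7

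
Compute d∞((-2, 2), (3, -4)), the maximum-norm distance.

max(|x_i - y_i|) = max(|-2 - 3|, |2 - (-4)|) = max(5, 6) = 6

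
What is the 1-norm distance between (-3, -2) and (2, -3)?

Σ|x_i - y_i| = |-3 - 2| + |-2 - (-3)| = 5 + 1 = 6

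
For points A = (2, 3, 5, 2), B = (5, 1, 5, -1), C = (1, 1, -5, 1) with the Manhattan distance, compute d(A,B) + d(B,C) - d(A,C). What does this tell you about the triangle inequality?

d(A,B) = 3 + 2 + 0 + 3 = 8, d(B,C) = 4 + 0 + 10 + 2 = 16, d(A,C) = 1 + 2 + 10 + 1 = 14.
d(A,B) + d(B,C) - d(A,C) = 8 + 16 - 14 = 24 - 14 = 10. This is ≥ 0, so the triangle inequality holds for these points.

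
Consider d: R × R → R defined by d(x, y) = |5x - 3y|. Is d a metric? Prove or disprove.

No. d fails symmetry: d(6, 9) = |5·6 - 3·9| = |3| = 3, but d(9, 6) = |5·9 - 3·6| = |27| = 27. Since 3 ≠ 27, d(x,y) ≠ d(y,x) in general.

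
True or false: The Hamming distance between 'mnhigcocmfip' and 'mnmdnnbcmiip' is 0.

Differing positions: 3, 4, 5, 6, 7, 10. Hamming distance = 6, so the claim that d_H = 0 is false.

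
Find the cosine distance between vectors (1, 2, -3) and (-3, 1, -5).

With u = (1, 2, -3), v = (-3, 1, -5):
u·v = 1·(-3) + 2·1 + (-3)·(-5) = (-3) + 2 + 15 = 14.
|u| = √(1² + 2² + (-3)²) = √14, |v| = √((-3)² + 1² + (-5)²) = √35, so |u||v| = √(14·35) = √490.
cos θ = (u·v)/(|u||v|) = 14/√490 ≈ 0.6325
Cosine distance = 1 - cos θ ≈ 1 - 0.6325 = 0.3675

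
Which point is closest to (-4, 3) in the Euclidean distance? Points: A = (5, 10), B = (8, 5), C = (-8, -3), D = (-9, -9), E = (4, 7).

Distances: d(A) ≈ 11.4018, d(B) ≈ 12.1655, d(C) ≈ 7.2111, d(D) = 13, d(E) ≈ 8.9443. Nearest: C = (-8, -3) with distance 7.2111.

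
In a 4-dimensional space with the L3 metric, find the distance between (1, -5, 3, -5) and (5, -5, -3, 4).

(Σ|x_i - y_i|^3)^(1/3) = (|1 - 5|^3 + |-5 - (-5)|^3 + |3 - (-3)|^3 + |-5 - 4|^3)^(1/3)
= (4^3 + 0^3 + 6^3 + 9^3)^(1/3) = (64 + 0 + 216 + 729)^(1/3) = (1009)^(1/3) ≈ 10.0299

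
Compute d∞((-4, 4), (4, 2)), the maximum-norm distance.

max(|x_i - y_i|) = max(|-4 - 4|, |4 - 2|) = max(8, 2) = 8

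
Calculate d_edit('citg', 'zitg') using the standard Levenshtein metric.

Let D[i][j] be the edit distance between the first i characters of 'citg' and the first j characters of 'zitg', with D[i][0] = i, D[0][j] = j, and D[i][j] = D[i-1][j-1] if the characters match, else 1 + min(D[i-1][j], D[i][j-1], D[i-1][j-1]). Filling the table (rows: prefixes of 'citg', columns: prefixes of 'zitg'):
     ε  z  i  t  g
  ε  0  1  2  3  4
  c  1  1  2  3  4
  i  2  2  1  2  3
  t  3  3  2  1  2
  g  4  4  3  2  1
The bottom-right entry gives D[4][4] = 1, so no sequence of fewer than 1 edit works. Backtracking through the table gives one optimal edit sequence (1 edit):
  citg → zitg (sub c→z @1)
Edit distance = 1.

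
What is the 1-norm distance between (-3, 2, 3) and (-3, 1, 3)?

Σ|x_i - y_i| = |-3 - (-3)| + |2 - 1| + |3 - 3| = 0 + 1 + 0 = 1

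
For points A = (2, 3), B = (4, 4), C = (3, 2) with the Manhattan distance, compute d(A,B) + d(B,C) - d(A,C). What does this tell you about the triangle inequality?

d(A,B) = 2 + 1 = 3, d(B,C) = 1 + 2 = 3, d(A,C) = 1 + 1 = 2.
d(A,B) + d(B,C) - d(A,C) = 3 + 3 - 2 = 6 - 2 = 4. This is ≥ 0, so the triangle inequality holds for these points.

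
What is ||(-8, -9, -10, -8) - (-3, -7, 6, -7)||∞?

max(|x_i - y_i|) = max(|-8 - (-3)|, |-9 - (-7)|, |-10 - 6|, |-8 - (-7)|) = max(5, 2, 16, 1) = 16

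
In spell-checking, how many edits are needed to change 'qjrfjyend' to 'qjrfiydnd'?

Let D[i][j] be the edit distance between the first i characters of 'qjrfjyend' and the first j characters of 'qjrfiydnd', with D[i][0] = i, D[0][j] = j, and D[i][j] = D[i-1][j-1] if the characters match, else 1 + min(D[i-1][j], D[i][j-1], D[i-1][j-1]). Filling the table (rows: prefixes of 'qjrfjyend', columns: prefixes of 'qjrfiydnd'):
     ε  q  j  r  f  i  y  d  n  d
  ε  0  1  2  3  4  5  6  7  8  9
  q  1  0  1  2  3  4  5  6  7  8
  j  2  1  0  1  2  3  4  5  6  7
  r  3  2  1  0  1  2  3  4  5  6
  f  4  3  2  1  0  1  2  3  4  5
  j  5  4  3  2  1  1  2  3  4  5
  y  6  5  4  3  2  2  1  2  3  4
  e  7  6  5  4  3  3  2  2  3  4
  n  8  7  6  5  4  4  3  3  2  3
  d  9  8  7  6  5  5  4  3  3  2
The bottom-right entry gives D[9][9] = 2, so no sequence of fewer than 2 edits works. Backtracking through the table gives one optimal edit sequence (2 edits):
  qjrfjyend → qjrfiyend (sub j→i @5)
  qjrfiyend → qjrfiydnd (sub e→d @7)
Edit distance = 2.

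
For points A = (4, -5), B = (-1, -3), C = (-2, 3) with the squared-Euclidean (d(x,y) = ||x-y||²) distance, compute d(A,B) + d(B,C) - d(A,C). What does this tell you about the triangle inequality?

d(A,B) = 5² + 2² = 29, d(B,C) = 1² + 6² = 37, d(A,C) = 6² + 8² = 100.
d(A,B) + d(B,C) - d(A,C) = 29 + 37 - 100 = 66 - 100 = -34. This is < 0, so the triangle inequality FAILS for these points (squared-Euclidean is not a metric).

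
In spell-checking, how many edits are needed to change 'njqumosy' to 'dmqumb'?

Let D[i][j] be the edit distance between the first i characters of 'njqumosy' and the first j characters of 'dmqumb', with D[i][0] = i, D[0][j] = j, and D[i][j] = D[i-1][j-1] if the characters match, else 1 + min(D[i-1][j], D[i][j-1], D[i-1][j-1]). Filling the table (rows: prefixes of 'njqumosy', columns: prefixes of 'dmqumb'):
     ε  d  m  q  u  m  b
  ε  0  1  2  3  4  5  6
  n  1  1  2  3  4  5  6
  j  2  2  2  3  4  5  6
  q  3  3  3  2  3  4  5
  u  4  4  4  3  2  3  4
  m  5  5  4  4  3  2  3
  o  6  6  5  5  4  3  3
  s  7  7  6  6  5  4  4
  y  8  8  7  7  6  5  5
The bottom-right entry gives D[8][6] = 5, so no sequence of fewer than 5 edits works. Backtracking through the table gives one optimal edit sequence (5 edits):
  njqumosy → djqumosy (sub n→d @1)
  djqumosy → dmqumosy (sub j→m @2)
  dmqumosy → dmqumsy (del o @6)
  dmqumsy → dmqumy (del s @6)
  dmqumy → dmqumb (sub y→b @6)
Edit distance = 5.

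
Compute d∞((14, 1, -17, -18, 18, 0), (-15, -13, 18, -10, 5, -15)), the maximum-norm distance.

max(|x_i - y_i|) = max(|14 - (-15)|, |1 - (-13)|, |-17 - 18|, |-18 - (-10)|, |18 - 5|, |0 - (-15)|) = max(29, 14, 35, 8, 13, 15) = 35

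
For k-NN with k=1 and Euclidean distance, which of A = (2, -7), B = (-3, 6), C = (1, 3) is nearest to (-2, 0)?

Distances: d(A) ≈ 8.0623, d(B) ≈ 6.0828, d(C) ≈ 4.2426. Nearest: C = (1, 3) with distance 4.2426.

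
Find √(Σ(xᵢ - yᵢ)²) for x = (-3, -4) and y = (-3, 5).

√(Σ(x_i - y_i)²) = √((-3 - (-3))² + (-4 - 5)²)
= √(0² + (-9)²) = √(0 + 81) = √81 = 9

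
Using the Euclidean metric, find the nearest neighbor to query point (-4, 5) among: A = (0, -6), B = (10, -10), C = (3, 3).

Distances: d(A) ≈ 11.7047, d(B) ≈ 20.5183, d(C) ≈ 7.2801. Nearest: C = (3, 3) with distance 7.2801.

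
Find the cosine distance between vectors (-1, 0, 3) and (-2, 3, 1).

With u = (-1, 0, 3), v = (-2, 3, 1):
u·v = (-1)·(-2) + 0·3 + 3·1 = 2 + 0 + 3 = 5.
|u| = √((-1)² + 0² + 3²) = √10, |v| = √((-2)² + 3² + 1²) = √14, so |u||v| = √(10·14) = √140.
cos θ = (u·v)/(|u||v|) = 5/√140 ≈ 0.4226
Cosine distance = 1 - cos θ ≈ 1 - 0.4226 = 0.5774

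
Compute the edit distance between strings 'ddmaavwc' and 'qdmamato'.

Let D[i][j] be the edit distance between the first i characters of 'ddmaavwc' and the first j characters of 'qdmamato', with D[i][0] = i, D[0][j] = j, and D[i][j] = D[i-1][j-1] if the characters match, else 1 + min(D[i-1][j], D[i][j-1], D[i-1][j-1]). Filling the table (rows: prefixes of 'ddmaavwc', columns: prefixes of 'qdmamato'):
     ε  q  d  m  a  m  a  t  o
  ε  0  1  2  3  4  5  6  7  8
  d  1  1  1  2  3  4  5  6  7
  d  2  2  1  2  3  4  5  6  7
  m  3  3  2  1  2  3  4  5  6
  a  4  4  3  2  1  2  3  4  5
  a  5  5  4  3  2  2  2  3  4
  v  6  6  5  4  3  3  3  3  4
  w  7  7  6  5  4  4  4  4  4
  c  8  8  7  6  5  5  5  5  5
The bottom-right entry gives D[8][8] = 5, so no sequence of fewer than 5 edits works. Backtracking through the table gives one optimal edit sequence (5 edits):
  ddmaavwc → qdmaavwc (sub d→q @1)
  qdmaavwc → qdmamvwc (sub a→m @5)
  qdmamvwc → qdmamawc (sub v→a @6)
  qdmamawc → qdmamatc (sub w→t @7)
  qdmamatc → qdmamato (sub c→o @8)
Edit distance = 5.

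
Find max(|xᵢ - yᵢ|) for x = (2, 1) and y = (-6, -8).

max(|x_i - y_i|) = max(|2 - (-6)|, |1 - (-8)|) = max(8, 9) = 9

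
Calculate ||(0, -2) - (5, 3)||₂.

√(Σ(x_i - y_i)²) = √((0 - 5)² + (-2 - 3)²)
= √((-5)² + (-5)²) = √(25 + 25) = √50 ≈ 7.0711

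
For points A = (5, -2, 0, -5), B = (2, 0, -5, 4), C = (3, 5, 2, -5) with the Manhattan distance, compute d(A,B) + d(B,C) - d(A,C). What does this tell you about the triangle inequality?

d(A,B) = 3 + 2 + 5 + 9 = 19, d(B,C) = 1 + 5 + 7 + 9 = 22, d(A,C) = 2 + 7 + 2 + 0 = 11.
d(A,B) + d(B,C) - d(A,C) = 19 + 22 - 11 = 41 - 11 = 30. This is ≥ 0, so the triangle inequality holds for these points.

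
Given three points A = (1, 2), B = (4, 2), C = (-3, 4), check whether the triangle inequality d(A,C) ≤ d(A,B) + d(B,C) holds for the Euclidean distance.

d(A,B) = √(3² + 0²) = √9 = 3, d(B,C) = √(7² + 2²) = √53 ≈ 7.2801, d(A,C) = √(4² + 2²) = √20 ≈ 4.4721.
d(A,C) ≈ 4.4721 ≤ 3 + 7.2801 = 10.2801. Triangle inequality is satisfied.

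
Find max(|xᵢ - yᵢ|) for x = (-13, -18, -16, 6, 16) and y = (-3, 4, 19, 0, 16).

max(|x_i - y_i|) = max(|-13 - (-3)|, |-18 - 4|, |-16 - 19|, |6 - 0|, |16 - 16|) = max(10, 22, 35, 6, 0) = 35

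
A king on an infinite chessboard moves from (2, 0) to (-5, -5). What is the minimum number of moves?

max(|x_i - y_i|) = max(|2 - (-5)|, |0 - (-5)|) = max(7, 5) = 7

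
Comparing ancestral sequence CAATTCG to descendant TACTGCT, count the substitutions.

Differing positions: 1, 3, 5, 7. Hamming distance = 4.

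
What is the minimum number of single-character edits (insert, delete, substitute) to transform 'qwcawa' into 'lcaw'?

Let D[i][j] be the edit distance between the first i characters of 'qwcawa' and the first j characters of 'lcaw', with D[i][0] = i, D[0][j] = j, and D[i][j] = D[i-1][j-1] if the characters match, else 1 + min(D[i-1][j], D[i][j-1], D[i-1][j-1]). Filling the table (rows: prefixes of 'qwcawa', columns: prefixes of 'lcaw'):
     ε  l  c  a  w
  ε  0  1  2  3  4
  q  1  1  2  3  4
  w  2  2  2  3  3
  c  3  3  2  3  4
  a  4  4  3  2  3
  w  5  5  4  3  2
  a  6  6  5  4  3
The bottom-right entry gives D[6][4] = 3, so no sequence of fewer than 3 edits works. Backtracking through the table gives one optimal edit sequence (3 edits):
  qwcawa → wcawa (del q @1)
  wcawa → lcawa (sub w→l @1)
  lcawa → lcaw (del a @5)
Edit distance = 3.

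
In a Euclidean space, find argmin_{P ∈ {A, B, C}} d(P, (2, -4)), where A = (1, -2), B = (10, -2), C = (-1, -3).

Distances: d(A) ≈ 2.2361, d(B) ≈ 8.2462, d(C) ≈ 3.1623. Nearest: A = (1, -2) with distance 2.2361.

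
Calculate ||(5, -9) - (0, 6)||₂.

√(Σ(x_i - y_i)²) = √((5 - 0)² + (-9 - 6)²)
= √(5² + (-15)²) = √(25 + 225) = √250 ≈ 15.8114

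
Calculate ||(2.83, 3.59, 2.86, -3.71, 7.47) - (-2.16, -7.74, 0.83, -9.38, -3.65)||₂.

√(Σ(x_i - y_i)²) = √((2.83 - (-2.16))² + (3.59 - (-7.74))² + (2.86 - 0.83)² + (-3.71 - (-9.38))² + (7.47 - (-3.65))²)
= √(4.99² + 11.33² + 2.03² + 5.67² + 11.12²) = √(24.9001 + 128.3689 + 4.1209 + 32.1489 + 123.6544) = √313.1932 ≈ 17.6973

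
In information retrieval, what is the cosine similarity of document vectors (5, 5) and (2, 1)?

With u = (5, 5), v = (2, 1):
u·v = 5·2 + 5·1 = 10 + 5 = 15.
|u| = √(5² + 5²) = √50, |v| = √(2² + 1²) = √5, so |u||v| = √(50·5) = √250.
cos θ = (u·v)/(|u||v|) = 15/√250 ≈ 0.9487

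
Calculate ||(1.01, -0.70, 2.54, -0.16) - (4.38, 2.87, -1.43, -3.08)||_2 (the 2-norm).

(Σ|x_i - y_i|^2)^(1/2) = (|1.01 - 4.38|^2 + |-0.7 - 2.87|^2 + |2.54 - (-1.43)|^2 + |-0.16 - (-3.08)|^2)^(1/2)
= (3.37^2 + 3.57^2 + 3.97^2 + 2.92^2)^(1/2) = (11.3569 + 12.7449 + 15.7609 + 8.5264)^(1/2) = (48.3891)^(1/2) ≈ 6.9562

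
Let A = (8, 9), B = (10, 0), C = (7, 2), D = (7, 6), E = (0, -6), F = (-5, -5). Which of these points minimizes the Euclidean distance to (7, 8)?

Distances: d(A) ≈ 1.4142, d(B) ≈ 8.544, d(C) = 6, d(D) = 2, d(E) ≈ 15.6525, d(F) ≈ 17.6918. Nearest: A = (8, 9) with distance 1.4142.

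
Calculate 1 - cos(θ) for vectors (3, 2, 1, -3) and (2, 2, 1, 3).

With u = (3, 2, 1, -3), v = (2, 2, 1, 3):
u·v = 3·2 + 2·2 + 1·1 + (-3)·3 = 6 + 4 + 1 + (-9) = 2.
|u| = √(3² + 2² + 1² + (-3)²) = √23, |v| = √(2² + 2² + 1² + 3²) = √18, so |u||v| = √(23·18) = √414.
cos θ = (u·v)/(|u||v|) = 2/√414 ≈ 0.0983
Cosine distance = 1 - cos θ ≈ 1 - 0.0983 = 0.9017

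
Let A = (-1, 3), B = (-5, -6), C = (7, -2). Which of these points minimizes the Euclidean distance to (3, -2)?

Distances: d(A) ≈ 6.4031, d(B) ≈ 8.9443, d(C) = 4. Nearest: C = (7, -2) with distance 4.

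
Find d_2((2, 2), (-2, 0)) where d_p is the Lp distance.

(Σ|x_i - y_i|^2)^(1/2) = (|2 - (-2)|^2 + |2 - 0|^2)^(1/2)
= (4^2 + 2^2)^(1/2) = (16 + 4)^(1/2) = (20)^(1/2) ≈ 4.4721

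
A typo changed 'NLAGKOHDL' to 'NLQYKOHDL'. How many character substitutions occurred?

Differing positions: 3, 4. Hamming distance = 2.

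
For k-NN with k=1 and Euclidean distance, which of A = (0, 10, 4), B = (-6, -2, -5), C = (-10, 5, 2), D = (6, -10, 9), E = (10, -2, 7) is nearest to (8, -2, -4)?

Distances: d(A) ≈ 16.4924, d(B) ≈ 14.0357, d(C) ≈ 20.2237, d(D) ≈ 15.3948, d(E) ≈ 11.1803. Nearest: E = (10, -2, 7) with distance 11.1803.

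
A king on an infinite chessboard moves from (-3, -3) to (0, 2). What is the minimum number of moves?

max(|x_i - y_i|) = max(|-3 - 0|, |-3 - 2|) = max(3, 5) = 5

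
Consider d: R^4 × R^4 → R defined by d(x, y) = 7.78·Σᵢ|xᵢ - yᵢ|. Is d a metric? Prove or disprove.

Yes. The L1 (Manhattan) norm induces a metric on R^4, and multiplying a metric by a positive constant 7.78 > 0 preserves all four axioms: non-negativity (7.78·||x-y|| ≥ 0), identity (7.78·||x-y|| = 0 ⟺ ||x-y|| = 0 ⟺ x = y), symmetry (||x-y|| = ||y-x||), and the triangle inequality (7.78·||x-z|| ≤ 7.78·||x-y|| + 7.78·||y-z||). So d is a metric.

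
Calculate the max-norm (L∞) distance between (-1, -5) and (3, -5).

max(|x_i - y_i|) = max(|-1 - 3|, |-5 - (-5)|) = max(4, 0) = 4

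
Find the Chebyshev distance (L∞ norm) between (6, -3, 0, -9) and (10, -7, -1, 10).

max(|x_i - y_i|) = max(|6 - 10|, |-3 - (-7)|, |0 - (-1)|, |-9 - 10|) = max(4, 4, 1, 19) = 19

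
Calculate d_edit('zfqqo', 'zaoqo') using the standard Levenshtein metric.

Let D[i][j] be the edit distance between the first i characters of 'zfqqo' and the first j characters of 'zaoqo', with D[i][0] = i, D[0][j] = j, and D[i][j] = D[i-1][j-1] if the characters match, else 1 + min(D[i-1][j], D[i][j-1], D[i-1][j-1]). Filling the table (rows: prefixes of 'zfqqo', columns: prefixes of 'zaoqo'):
     ε  z  a  o  q  o
  ε  0  1  2  3  4  5
  z  1  0  1  2  3  4
  f  2  1  1  2  3  4
  q  3  2  2  2  2  3
  q  4  3  3  3  2  3
  o  5  4  4  3  3  2
The bottom-right entry gives D[5][5] = 2, so no sequence of fewer than 2 edits works. Backtracking through the table gives one optimal edit sequence (2 edits):
  zfqqo → zaqqo (sub f→a @2)
  zaqqo → zaoqo (sub q→o @3)
Edit distance = 2.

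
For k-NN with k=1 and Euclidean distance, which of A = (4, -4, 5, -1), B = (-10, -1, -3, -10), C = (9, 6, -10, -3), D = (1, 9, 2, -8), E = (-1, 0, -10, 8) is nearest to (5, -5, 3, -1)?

Distances: d(A) ≈ 2.4495, d(B) ≈ 18.9209, d(C) ≈ 17.6068, d(D) ≈ 16.1864, d(E) ≈ 17.6352. Nearest: A = (4, -4, 5, -1) with distance 2.4495.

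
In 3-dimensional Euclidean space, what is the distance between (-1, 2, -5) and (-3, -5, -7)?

√(Σ(x_i - y_i)²) = √((-1 - (-3))² + (2 - (-5))² + (-5 - (-7))²)
= √(2² + 7² + 2²) = √(4 + 49 + 4) = √57 ≈ 7.5498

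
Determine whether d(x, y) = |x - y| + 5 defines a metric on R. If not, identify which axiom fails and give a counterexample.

No. d fails identity of indiscernibles (specifically d(x,x) = 0): d(-5, -5) = |-5 - (-5)| + 5 = 0 + 5 = 5 ≠ 0.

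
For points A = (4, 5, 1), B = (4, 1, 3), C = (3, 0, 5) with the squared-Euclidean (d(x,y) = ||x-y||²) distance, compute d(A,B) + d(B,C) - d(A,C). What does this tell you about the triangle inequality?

d(A,B) = 0² + 4² + 2² = 20, d(B,C) = 1² + 1² + 2² = 6, d(A,C) = 1² + 5² + 4² = 42.
d(A,B) + d(B,C) - d(A,C) = 20 + 6 - 42 = 26 - 42 = -16. This is < 0, so the triangle inequality FAILS for these points (squared-Euclidean is not a metric).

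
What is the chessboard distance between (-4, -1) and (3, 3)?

max(|x_i - y_i|) = max(|-4 - 3|, |-1 - 3|) = max(7, 4) = 7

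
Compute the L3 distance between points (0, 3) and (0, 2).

(Σ|x_i - y_i|^3)^(1/3) = (|0 - 0|^3 + |3 - 2|^3)^(1/3)
= (0^3 + 1^3)^(1/3) = (0 + 1)^(1/3) = (1)^(1/3) = 1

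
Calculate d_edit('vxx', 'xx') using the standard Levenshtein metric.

Let D[i][j] be the edit distance between the first i characters of 'vxx' and the first j characters of 'xx', with D[i][0] = i, D[0][j] = j, and D[i][j] = D[i-1][j-1] if the characters match, else 1 + min(D[i-1][j], D[i][j-1], D[i-1][j-1]). Filling the table (rows: prefixes of 'vxx', columns: prefixes of 'xx'):
     ε  x  x
  ε  0  1  2
  v  1  1  2
  x  2  1  1
  x  3  2  1
The bottom-right entry gives D[3][2] = 1, so no sequence of fewer than 1 edit works. Backtracking through the table gives one optimal edit sequence (1 edit):
  vxx → xx (del v @1)
Edit distance = 1.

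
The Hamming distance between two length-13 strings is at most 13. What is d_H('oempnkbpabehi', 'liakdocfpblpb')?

Differing positions: 1, 2, 3, 4, 5, 6, 7, 8, 9, 11, 12, 13. Hamming distance = 12. The maximum possible Hamming distance for length-13 strings is 13, so d_H/13 = 12/13 ≈ 0.9231.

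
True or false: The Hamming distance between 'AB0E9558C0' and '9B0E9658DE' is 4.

Differing positions: 1, 6, 9, 10. Hamming distance = 4, so the claim is true.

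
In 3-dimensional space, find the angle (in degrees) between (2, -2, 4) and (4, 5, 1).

With u = (2, -2, 4), v = (4, 5, 1):
u·v = 2·4 + (-2)·5 + 4·1 = 8 + (-10) + 4 = 2.
|u| = √(2² + (-2)² + 4²) = √24, |v| = √(4² + 5² + 1²) = √42, so |u||v| = √(24·42) = √1008.
cos θ = (u·v)/(|u||v|) = 2/√1008 ≈ 0.062994
θ = arccos(0.062994) ≈ 86.39°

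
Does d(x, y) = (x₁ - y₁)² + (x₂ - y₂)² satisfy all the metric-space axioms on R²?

No. The squared Euclidean distance fails the triangle inequality. Counterexample: x = (0, 0), y = (4, 3), z = (8, 6). d(x,z) = 8² + 6² = 100, but d(x,y) + d(y,z) = (4² + 3²) + (4² + 3²) = 25 + 25 = 50. Since 100 > 50, the triangle inequality is violated. (Note: √d, the ordinary Euclidean distance, IS a metric.)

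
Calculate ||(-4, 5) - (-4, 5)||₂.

√(Σ(x_i - y_i)²) = √((-4 - (-4))² + (5 - 5)²)
= √(0² + 0²) = √(0 + 0) = √0 = 0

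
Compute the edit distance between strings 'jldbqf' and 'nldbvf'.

Let D[i][j] be the edit distance between the first i characters of 'jldbqf' and the first j characters of 'nldbvf', with D[i][0] = i, D[0][j] = j, and D[i][j] = D[i-1][j-1] if the characters match, else 1 + min(D[i-1][j], D[i][j-1], D[i-1][j-1]). Filling the table (rows: prefixes of 'jldbqf', columns: prefixes of 'nldbvf'):
     ε  n  l  d  b  v  f
  ε  0  1  2  3  4  5  6
  j  1  1  2  3  4  5  6
  l  2  2  1  2  3  4  5
  d  3  3  2  1  2  3  4
  b  4  4  3  2  1  2  3
  q  5  5  4  3  2  2  3
  f  6  6  5  4  3  3  2
The bottom-right entry gives D[6][6] = 2, so no sequence of fewer than 2 edits works. Backtracking through the table gives one optimal edit sequence (2 edits):
  jldbqf → nldbqf (sub j→n @1)
  nldbqf → nldbvf (sub q→v @5)
Edit distance = 2.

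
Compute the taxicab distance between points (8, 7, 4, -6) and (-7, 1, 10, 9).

Σ|x_i - y_i| = |8 - (-7)| + |7 - 1| + |4 - 10| + |-6 - 9| = 15 + 6 + 6 + 15 = 42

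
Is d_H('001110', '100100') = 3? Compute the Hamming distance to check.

Differing positions: 1, 3, 5. Hamming distance = 3, so the claim is true.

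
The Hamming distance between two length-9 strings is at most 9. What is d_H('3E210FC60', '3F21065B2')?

Differing positions: 2, 6, 7, 8, 9. Hamming distance = 5. The maximum possible Hamming distance for length-9 strings is 9, so d_H/9 = 5/9 ≈ 0.5556.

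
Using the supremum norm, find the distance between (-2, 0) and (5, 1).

max(|x_i - y_i|) = max(|-2 - 5|, |0 - 1|) = max(7, 1) = 7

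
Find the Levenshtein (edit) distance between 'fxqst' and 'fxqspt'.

Let D[i][j] be the edit distance between the first i characters of 'fxqst' and the first j characters of 'fxqspt', with D[i][0] = i, D[0][j] = j, and D[i][j] = D[i-1][j-1] if the characters match, else 1 + min(D[i-1][j], D[i][j-1], D[i-1][j-1]). Filling the table (rows: prefixes of 'fxqst', columns: prefixes of 'fxqspt'):
     ε  f  x  q  s  p  t
  ε  0  1  2  3  4  5  6
  f  1  0  1  2  3  4  5
  x  2  1  0  1  2  3  4
  q  3  2  1  0  1  2  3
  s  4  3  2  1  0  1  2
  t  5  4  3  2  1  1  1
The bottom-right entry gives D[5][6] = 1, so no sequence of fewer than 1 edit works. Backtracking through the table gives one optimal edit sequence (1 edit):
  fxqst → fxqspt (ins p @5)
Edit distance = 1.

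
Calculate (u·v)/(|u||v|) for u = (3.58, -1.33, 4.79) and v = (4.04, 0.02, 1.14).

With u = (3.58, -1.33, 4.79), v = (4.04, 0.02, 1.14):
u·v = 3.58·4.04 + (-1.33)·0.02 + 4.79·1.14 = 14.4632 + (-0.0266) + 5.4606 = 19.8972.
|u| = √(3.58² + (-1.33)² + 4.79²) = √(12.8164 + 1.7689 + 22.9441) = √37.5294, |v| = √(4.04² + 0.02² + 1.14²) = √(16.3216 + 0.0004 + 1.2996) = √17.6216.
cos θ = (u·v)/(|u||v|) = 19.8972/(√37.5294·√17.6216) ≈ 0.7737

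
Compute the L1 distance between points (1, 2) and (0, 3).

Σ|x_i - y_i| = |1 - 0| + |2 - 3| = 1 + 1 = 2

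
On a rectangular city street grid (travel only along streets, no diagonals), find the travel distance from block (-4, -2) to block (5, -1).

Σ|x_i - y_i| = |-4 - 5| + |-2 - (-1)| = 9 + 1 = 10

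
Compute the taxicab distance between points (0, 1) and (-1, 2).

Σ|x_i - y_i| = |0 - (-1)| + |1 - 2| = 1 + 1 = 2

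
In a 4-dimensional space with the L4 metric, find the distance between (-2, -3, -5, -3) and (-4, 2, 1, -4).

(Σ|x_i - y_i|^4)^(1/4) = (|-2 - (-4)|^4 + |-3 - 2|^4 + |-5 - 1|^4 + |-3 - (-4)|^4)^(1/4)
= (2^4 + 5^4 + 6^4 + 1^4)^(1/4) = (16 + 625 + 1296 + 1)^(1/4) = (1938)^(1/4) ≈ 6.635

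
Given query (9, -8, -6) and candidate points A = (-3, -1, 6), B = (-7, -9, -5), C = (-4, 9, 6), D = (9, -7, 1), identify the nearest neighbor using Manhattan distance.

Distances: d(A) = 31, d(B) = 18, d(C) = 42, d(D) = 8. Nearest: D = (9, -7, 1) with distance 8.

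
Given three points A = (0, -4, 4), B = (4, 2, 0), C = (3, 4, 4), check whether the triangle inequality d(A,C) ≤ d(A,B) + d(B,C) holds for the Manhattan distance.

d(A,B) = 4 + 6 + 4 = 14, d(B,C) = 1 + 2 + 4 = 7, d(A,C) = 3 + 8 + 0 = 11.
d(A,C) = 11 ≤ 14 + 7 = 21. Triangle inequality is satisfied.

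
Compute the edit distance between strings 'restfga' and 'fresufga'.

Let D[i][j] be the edit distance between the first i characters of 'restfga' and the first j characters of 'fresufga', with D[i][0] = i, D[0][j] = j, and D[i][j] = D[i-1][j-1] if the characters match, else 1 + min(D[i-1][j], D[i][j-1], D[i-1][j-1]). Filling the table (rows: prefixes of 'restfga', columns: prefixes of 'fresufga'):
     ε  f  r  e  s  u  f  g  a
  ε  0  1  2  3  4  5  6  7  8
  r  1  1  1  2  3  4  5  6  7
  e  2  2  2  1  2  3  4  5  6
  s  3  3  3  2  1  2  3  4  5
  t  4  4  4  3  2  2  3  4  5
  f  5  4  5  4  3  3  2  3  4
  g  6  5  5  5  4  4  3  2  3
  a  7  6  6  6  5  5  4  3  2
The bottom-right entry gives D[7][8] = 2, so no sequence of fewer than 2 edits works. Backtracking through the table gives one optimal edit sequence (2 edits):
  restfga → frestfga (ins f @1)
  frestfga → fresufga (sub t→u @5)
Edit distance = 2.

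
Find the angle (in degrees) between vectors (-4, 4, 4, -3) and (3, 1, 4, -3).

With u = (-4, 4, 4, -3), v = (3, 1, 4, -3):
u·v = (-4)·3 + 4·1 + 4·4 + (-3)·(-3) = (-12) + 4 + 16 + 9 = 17.
|u| = √((-4)² + 4² + 4² + (-3)²) = √57, |v| = √(3² + 1² + 4² + (-3)²) = √35, so |u||v| = √(57·35) = √1995.
cos θ = (u·v)/(|u||v|) = 17/√1995 ≈ 0.380608
θ = arccos(0.380608) ≈ 67.63°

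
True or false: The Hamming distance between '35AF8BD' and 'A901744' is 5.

Differing positions: 1, 2, 3, 4, 5, 6, 7. Hamming distance = 7, so the claim that d_H = 5 is false.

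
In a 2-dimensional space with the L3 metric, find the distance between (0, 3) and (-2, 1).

(Σ|x_i - y_i|^3)^(1/3) = (|0 - (-2)|^3 + |3 - 1|^3)^(1/3)
= (2^3 + 2^3)^(1/3) = (8 + 8)^(1/3) = (16)^(1/3) ≈ 2.5198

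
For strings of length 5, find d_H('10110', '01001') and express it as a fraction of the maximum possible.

Differing positions: 1, 2, 3, 4, 5. Hamming distance = 5. The maximum possible Hamming distance for length-5 strings is 5, so d_H/5 = 5/5 = 1.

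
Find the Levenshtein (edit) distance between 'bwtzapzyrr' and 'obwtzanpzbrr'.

Let D[i][j] be the edit distance between the first i characters of 'bwtzapzyrr' and the first j characters of 'obwtzanpzbrr', with D[i][0] = i, D[0][j] = j, and D[i][j] = D[i-1][j-1] if the characters match, else 1 + min(D[i-1][j], D[i][j-1], D[i-1][j-1]). Filling the table (rows: prefixes of 'bwtzapzyrr', columns: prefixes of 'obwtzanpzbrr'):
     ε  o  b  w  t  z  a  n  p  z  b  r  r
  ε  0  1  2  3  4  5  6  7  8  9 10 11 12
  b  1  1  1  2  3  4  5  6  7  8  9 10 11
  w  2  2  2  1  2  3  4  5  6  7  8  9 10
  t  3  3  3  2  1  2  3  4  5  6  7  8  9
  z  4  4  4  3  2  1  2  3  4  5  6  7  8
  a  5  5  5  4  3  2  1  2  3  4  5  6  7
  p  6  6  6  5  4  3  2  2  2  3  4  5  6
  z  7  7  7  6  5  4  3  3  3  2  3  4  5
  y  8  8  8  7  6  5  4  4  4  3  3  4  5
  r  9  9  9  8  7  6  5  5  5  4  4  3  4
  r 10 10 10  9  8  7  6  6  6  5  5  4  3
The bottom-right entry gives D[10][12] = 3, so no sequence of fewer than 3 edits works. Backtracking through the table gives one optimal edit sequence (3 edits):
  bwtzapzyrr → obwtzapzyrr (ins o @1)
  obwtzapzyrr → obwtzanpzyrr (ins n @7)
  obwtzanpzyrr → obwtzanpzbrr (sub y→b @10)
Edit distance = 3.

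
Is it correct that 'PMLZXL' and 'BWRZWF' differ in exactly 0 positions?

Differing positions: 1, 2, 3, 5, 6. Hamming distance = 5, so the claim that d_H = 0 is false.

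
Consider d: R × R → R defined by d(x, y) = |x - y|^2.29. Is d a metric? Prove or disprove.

No. d(x,y) = |x-y|^2.29 fails the triangle inequality since p = 2.29 > 1. Counterexample: x = 0, y = 1, z = 9. d(x,z) = |0 - 9|^2.29 = 9^2.29 ≈ 153.1847, but d(x,y) + d(y,z) = 1^2.29 + 8^2.29 ≈ 1 + 116.9704 = 117.9704. Since 153.1847 > 117.9704, the triangle inequality is violated.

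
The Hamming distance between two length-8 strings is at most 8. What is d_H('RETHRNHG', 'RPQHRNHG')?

Differing positions: 2, 3. Hamming distance = 2. The maximum possible Hamming distance for length-8 strings is 8, so d_H/8 = 2/8 = 0.25.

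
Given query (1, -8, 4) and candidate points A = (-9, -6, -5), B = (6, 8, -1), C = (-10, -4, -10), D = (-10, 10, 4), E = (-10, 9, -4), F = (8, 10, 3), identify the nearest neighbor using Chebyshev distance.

Distances: d(A) = 10, d(B) = 16, d(C) = 14, d(D) = 18, d(E) = 17, d(F) = 18. Nearest: A = (-9, -6, -5) with distance 10.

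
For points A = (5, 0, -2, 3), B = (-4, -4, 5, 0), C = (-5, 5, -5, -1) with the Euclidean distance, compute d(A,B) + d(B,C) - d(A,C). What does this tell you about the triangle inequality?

d(A,B) = √(9² + 4² + 7² + 3²) = √155 ≈ 12.4499, d(B,C) = √(1² + 9² + 10² + 1²) = √183 ≈ 13.5277, d(A,C) = √(10² + 5² + 3² + 4²) = √150 ≈ 12.2474.
d(A,B) + d(B,C) - d(A,C) = 12.4499 + 13.5277 - 12.2474 = 25.9776 - 12.2474 = 13.7302 (to 4 decimal places). This is ≥ 0, so the triangle inequality holds for these points.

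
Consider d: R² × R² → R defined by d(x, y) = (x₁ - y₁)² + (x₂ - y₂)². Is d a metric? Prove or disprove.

No. The squared Euclidean distance fails the triangle inequality. Counterexample: x = (0, 0), y = (1, 1), z = (2, 2). d(x,z) = 2² + 2² = 8, but d(x,y) + d(y,z) = (1² + 1²) + (1² + 1²) = 2 + 2 = 4. Since 8 > 4, the triangle inequality is violated. (Note: √d, the ordinary Euclidean distance, IS a metric.)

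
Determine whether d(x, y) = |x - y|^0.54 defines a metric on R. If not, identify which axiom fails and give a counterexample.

Yes. With 0 < p = 0.54 ≤ 1, d(x,y) = |x-y|^0.54 is a metric on R. Non-negativity and symmetry are immediate; |x-y|^0.54 = 0 ⟺ |x-y| = 0 ⟺ x = y. For the triangle inequality, the function t ↦ t^0.54 is subadditive on [0,∞) when p ≤ 1, so |x-z|^0.54 ≤ (|x-y| + |y-z|)^0.54 ≤ |x-y|^0.54 + |y-z|^0.54.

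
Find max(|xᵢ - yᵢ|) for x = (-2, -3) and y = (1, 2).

max(|x_i - y_i|) = max(|-2 - 1|, |-3 - 2|) = max(3, 5) = 5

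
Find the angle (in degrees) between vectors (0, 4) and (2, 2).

With u = (0, 4), v = (2, 2):
u·v = 0·2 + 4·2 = 0 + 8 = 8.
|u| = √(0² + 4²) = √16, |v| = √(2² + 2²) = √8, so |u||v| = √(16·8) = √128.
cos θ = (u·v)/(|u||v|) = 8/√128 ≈ 0.707107
θ = arccos(0.707107) ≈ 45°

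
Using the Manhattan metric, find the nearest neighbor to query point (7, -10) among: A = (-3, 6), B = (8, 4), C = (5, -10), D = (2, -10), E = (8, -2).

Distances: d(A) = 26, d(B) = 15, d(C) = 2, d(D) = 5, d(E) = 9. Nearest: C = (5, -10) with distance 2.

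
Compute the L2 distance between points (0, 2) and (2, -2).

(Σ|x_i - y_i|^2)^(1/2) = (|0 - 2|^2 + |2 - (-2)|^2)^(1/2)
= (2^2 + 4^2)^(1/2) = (4 + 16)^(1/2) = (20)^(1/2) ≈ 4.4721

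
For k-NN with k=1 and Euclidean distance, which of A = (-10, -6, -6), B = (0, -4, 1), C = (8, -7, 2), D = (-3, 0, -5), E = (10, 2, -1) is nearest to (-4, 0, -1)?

Distances: d(A) ≈ 9.8489, d(B) = 6, d(C) ≈ 14.2127, d(D) ≈ 4.1231, d(E) ≈ 14.1421. Nearest: D = (-3, 0, -5) with distance 4.1231.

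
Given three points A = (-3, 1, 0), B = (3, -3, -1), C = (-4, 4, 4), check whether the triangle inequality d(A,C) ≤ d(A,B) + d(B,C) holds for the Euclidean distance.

d(A,B) = √(6² + 4² + 1²) = √53 ≈ 7.2801, d(B,C) = √(7² + 7² + 5²) = √123 ≈ 11.0905, d(A,C) = √(1² + 3² + 4²) = √26 ≈ 5.099.
d(A,C) ≈ 5.099 ≤ 7.2801 + 11.0905 = 18.3706. Triangle inequality is satisfied.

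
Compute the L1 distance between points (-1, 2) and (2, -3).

Σ|x_i - y_i| = |-1 - 2| + |2 - (-3)| = 3 + 5 = 8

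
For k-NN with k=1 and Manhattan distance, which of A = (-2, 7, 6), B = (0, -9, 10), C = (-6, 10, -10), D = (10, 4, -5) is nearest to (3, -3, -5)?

Distances: d(A) = 26, d(B) = 24, d(C) = 27, d(D) = 14. Nearest: D = (10, 4, -5) with distance 14.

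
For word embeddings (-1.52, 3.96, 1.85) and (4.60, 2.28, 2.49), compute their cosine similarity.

With u = (-1.52, 3.96, 1.85), v = (4.60, 2.28, 2.49):
u·v = (-1.52)·4.6 + 3.96·2.28 + 1.85·2.49 = (-6.992) + 9.0288 + 4.6065 = 6.6433.
|u| = √((-1.52)² + 3.96² + 1.85²) = √(2.3104 + 15.6816 + 3.4225) = √21.4145, |v| = √(4.6² + 2.28² + 2.49²) = √(21.16 + 5.1984 + 6.2001) = √32.5585.
cos θ = (u·v)/(|u||v|) = 6.6433/(√21.4145·√32.5585) ≈ 0.2516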